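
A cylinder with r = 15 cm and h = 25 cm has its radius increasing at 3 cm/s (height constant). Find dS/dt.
330π cm²/s

S = 2πrh + 2πr² (lateral + bases)
dS/dt = (2πh + 4πr)·dr/dt = (2π·25 + 4π·15)·3
= 330π cm²/s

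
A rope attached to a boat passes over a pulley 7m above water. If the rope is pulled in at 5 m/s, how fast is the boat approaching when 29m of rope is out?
145√22/132 ≈ 5.152 m/s

rope² = x² + 7²
x = √(29² - 7²) = 6√22
dx/dt = (rope/x) · d(rope)/dt = (29/(6√22)) · (-5) = -145√22/132 m/s
The boat approaches at 145√22/132 ≈ 5.152 m/s.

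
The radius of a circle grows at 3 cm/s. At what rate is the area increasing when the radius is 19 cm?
114π cm²/s

A = πr²
dA/dt = 2πr · dr/dt = 2π(19)(3) = 114π cm²/s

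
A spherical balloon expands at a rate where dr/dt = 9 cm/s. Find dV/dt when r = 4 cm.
576π cm³/s

V = (4/3)πr³
dV/dt = dV/dr · dr/dt = 4πr² · 9
At r = 4: dV/dt = 576π cm³/s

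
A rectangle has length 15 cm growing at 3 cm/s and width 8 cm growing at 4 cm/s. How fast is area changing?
84 cm²/s

A = lw
dA/dt = w·dl/dt + l·dw/dt = 8·3 + 15·4 = 84 cm²/s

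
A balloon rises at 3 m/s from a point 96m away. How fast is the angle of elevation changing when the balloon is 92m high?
0.01629 rad/s

tan(θ) = y/96
sec²(θ) · dθ/dt = (1/96) · dy/dt
dθ/dt = cos²(θ)/96 · 3 = 96/(96² + 92²) · 3
dθ/dt = 0.01629 rad/s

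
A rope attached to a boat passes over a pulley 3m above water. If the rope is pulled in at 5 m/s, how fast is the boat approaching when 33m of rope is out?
11√30/12 ≈ 5.021 m/s

rope² = x² + 3²
x = √(33² - 3²) = 6√30
dx/dt = (rope/x) · d(rope)/dt = (33/(6√30)) · (-5) = -11√30/12 m/s
The boat approaches at 11√30/12 ≈ 5.021 m/s.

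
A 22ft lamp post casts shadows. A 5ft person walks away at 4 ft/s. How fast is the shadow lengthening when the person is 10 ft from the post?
20/17 ft/s

By similar triangles: 22/(x+s) = 5/s
Solving: s = 5x/17
ds/dt = 5/17 · dx/dt = 5/17 · 4 = 20/17 ft/s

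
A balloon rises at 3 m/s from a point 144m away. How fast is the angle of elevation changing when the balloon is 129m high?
0.011558 rad/s

tan(θ) = y/144
sec²(θ) · dθ/dt = (1/144) · dy/dt
dθ/dt = cos²(θ)/144 · 3 = 144/(144² + 129²) · 3
dθ/dt = 0.011558 rad/s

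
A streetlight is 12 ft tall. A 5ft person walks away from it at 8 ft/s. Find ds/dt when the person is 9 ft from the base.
40/7 ft/s

By similar triangles: 12/(x+s) = 5/s
Solving: s = 5x/7
ds/dt = 5/7 · dx/dt = 5/7 · 8 = 40/7 ft/s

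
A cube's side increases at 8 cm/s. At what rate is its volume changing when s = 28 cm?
18816 cm³/s

V = s³
dV/dt = 3s² · ds/dt = 3·28²·8 = 18816 cm³/s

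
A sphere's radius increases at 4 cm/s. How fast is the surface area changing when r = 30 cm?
960π cm²/s

S = 4πr²
dS/dt = dS/dr · dr/dt = 8πr · 4
At r = 30: dS/dt = 960π cm²/s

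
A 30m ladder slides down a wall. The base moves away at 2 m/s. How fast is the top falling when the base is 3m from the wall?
2√11/33 ≈ 0.201 m/s

x² + y² = 30²
2x·dx/dt + 2y·dy/dt = 0
dy/dt = -x/y · dx/dt = -3/(9√11) · 2 = -2√11/33 m/s
The top is descending at 2√11/33 ≈ 0.201 m/s.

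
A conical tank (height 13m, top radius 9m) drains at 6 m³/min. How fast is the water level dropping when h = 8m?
169/(864π) ≈ 0.06226 m/min

r/h = 9/13, so r = (9/13)h
V = (1/3)πr²h = (1/3)π((9/13)h)²h = (27/169)πh³
dV/dh = (81/169)πh²
dh/dt = (dV/dt)/(dV/dh) = -6/((81/169)π·8²) = -169/(864π) m/min
The level is dropping at 169/(864π) ≈ 0.06226 m/min.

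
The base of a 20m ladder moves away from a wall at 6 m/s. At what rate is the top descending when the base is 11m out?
22√31/31 ≈ 3.951 m/s

x² + y² = 20²
2x·dx/dt + 2y·dy/dt = 0
dy/dt = -x/y · dx/dt = -11/(3√31) · 6 = -22√31/31 m/s
The top is descending at 22√31/31 ≈ 3.951 m/s.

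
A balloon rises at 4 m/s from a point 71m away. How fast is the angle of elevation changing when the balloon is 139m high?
0.011657 rad/s

tan(θ) = y/71
sec²(θ) · dθ/dt = (1/71) · dy/dt
dθ/dt = cos²(θ)/71 · 4 = 71/(71² + 139²) · 4
dθ/dt = 0.011657 rad/s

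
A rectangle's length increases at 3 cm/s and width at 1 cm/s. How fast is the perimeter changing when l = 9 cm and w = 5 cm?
8 cm/s

P = 2(l + w)
dP/dt = 2(dl/dt + dw/dt) = 2(3 + 1) = 8 cm/s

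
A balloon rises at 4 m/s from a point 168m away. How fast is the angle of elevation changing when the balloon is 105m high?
0.017121 rad/s

tan(θ) = y/168
sec²(θ) · dθ/dt = (1/168) · dy/dt
dθ/dt = cos²(θ)/168 · 4 = 168/(168² + 105²) · 4
dθ/dt = 0.017121 rad/s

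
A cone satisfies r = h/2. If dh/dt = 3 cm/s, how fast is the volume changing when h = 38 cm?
1083π cm³/s

V = (1/3)π(h/2)²h = πh³/12
dV/dt = πh²/4 · 3
At h = 38: dV/dt = 1083π cm³/s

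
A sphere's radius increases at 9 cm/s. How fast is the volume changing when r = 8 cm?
2304π cm³/s

V = (4/3)πr³
dV/dt = dV/dr · dr/dt = 4πr² · 9
At r = 8: dV/dt = 2304π cm³/s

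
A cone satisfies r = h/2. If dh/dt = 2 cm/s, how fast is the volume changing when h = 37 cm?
1369π/2 cm³/s

V = (1/3)π(h/2)²h = πh³/12
dV/dt = πh²/4 · 2
At h = 37: dV/dt = 1369π/2 cm³/s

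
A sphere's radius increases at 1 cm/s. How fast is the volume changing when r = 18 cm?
1296π cm³/s

V = (4/3)πr³
dV/dt = dV/dr · dr/dt = 4πr² · 1
At r = 18: dV/dt = 1296π cm³/s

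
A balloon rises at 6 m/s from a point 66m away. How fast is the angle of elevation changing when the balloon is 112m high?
0.023432 rad/s

tan(θ) = y/66
sec²(θ) · dθ/dt = (1/66) · dy/dt
dθ/dt = cos²(θ)/66 · 6 = 66/(66² + 112²) · 6
dθ/dt = 0.023432 rad/s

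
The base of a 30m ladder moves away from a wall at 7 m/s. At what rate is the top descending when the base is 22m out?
77√26/52 ≈ 7.55 m/s

x² + y² = 30²
2x·dx/dt + 2y·dy/dt = 0
dy/dt = -x/y · dx/dt = -22/(4√26) · 7 = -77√26/52 m/s
The top is descending at 77√26/52 ≈ 7.55 m/s.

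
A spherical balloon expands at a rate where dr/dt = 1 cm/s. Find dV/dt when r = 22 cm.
1936π cm³/s

V = (4/3)πr³
dV/dt = dV/dr · dr/dt = 4πr² · 1
At r = 22: dV/dt = 1936π cm³/s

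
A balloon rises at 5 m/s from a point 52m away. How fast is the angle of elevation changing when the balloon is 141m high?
0.011512 rad/s

tan(θ) = y/52
sec²(θ) · dθ/dt = (1/52) · dy/dt
dθ/dt = cos²(θ)/52 · 5 = 52/(52² + 141²) · 5
dθ/dt = 0.011512 rad/s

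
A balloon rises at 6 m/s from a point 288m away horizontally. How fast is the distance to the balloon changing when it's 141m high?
282√457/2285 ≈ 2.638 m/s

z² = 288² + y²
z = √(288² + 141²) = 15√457
dz/dt = y/z · dy/dt = 141/(15√457) · 6 = 282√457/2285 ≈ 2.638 m/s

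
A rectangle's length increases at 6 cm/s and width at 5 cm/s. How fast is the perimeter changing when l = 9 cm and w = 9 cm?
22 cm/s

P = 2(l + w)
dP/dt = 2(dl/dt + dw/dt) = 2(6 + 5) = 22 cm/s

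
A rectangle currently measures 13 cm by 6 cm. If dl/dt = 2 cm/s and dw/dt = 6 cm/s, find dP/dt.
16 cm/s

P = 2(l + w)
dP/dt = 2(dl/dt + dw/dt) = 2(2 + 6) = 16 cm/s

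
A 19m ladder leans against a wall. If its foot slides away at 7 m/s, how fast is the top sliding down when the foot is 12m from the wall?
12√217/31 ≈ 5.702 m/s

x² + y² = 19²
2x·dx/dt + 2y·dy/dt = 0
dy/dt = -x/y · dx/dt = -12/√217 · 7 = -12√217/31 m/s
The top is descending at 12√217/31 ≈ 5.702 m/s.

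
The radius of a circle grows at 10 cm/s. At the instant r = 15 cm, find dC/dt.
20π cm/s

C = 2πr
dC/dt = 2π · dr/dt = 2π · 10 = 20π cm/s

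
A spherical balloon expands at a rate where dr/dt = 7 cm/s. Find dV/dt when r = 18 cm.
9072π cm³/s

V = (4/3)πr³
dV/dt = dV/dr · dr/dt = 4πr² · 7
At r = 18: dV/dt = 9072π cm³/s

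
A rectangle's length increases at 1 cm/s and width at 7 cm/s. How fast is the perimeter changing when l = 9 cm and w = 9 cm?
16 cm/s

P = 2(l + w)
dP/dt = 2(dl/dt + dw/dt) = 2(1 + 7) = 16 cm/s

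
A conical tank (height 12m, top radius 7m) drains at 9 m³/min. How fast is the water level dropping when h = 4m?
81/(49π) ≈ 0.5262 m/min

r/h = 7/12, so r = (7/12)h
V = (1/3)πr²h = (1/3)π((7/12)h)²h = (49/432)πh³
dV/dh = (49/144)πh²
dh/dt = (dV/dt)/(dV/dh) = -9/((49/144)π·4²) = -81/(49π) m/min
The level is dropping at 81/(49π) ≈ 0.5262 m/min.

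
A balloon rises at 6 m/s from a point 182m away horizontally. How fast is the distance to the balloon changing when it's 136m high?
408√12905/12905 ≈ 3.592 m/s

z² = 182² + y²
z = √(182² + 136²) = 2√12905
dz/dt = y/z · dy/dt = 136/(2√12905) · 6 = 408√12905/12905 ≈ 3.592 m/s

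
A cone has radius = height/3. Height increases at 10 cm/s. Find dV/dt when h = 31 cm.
9610π/9 cm³/s

V = (1/3)π(h/3)²h = πh³/27
dV/dt = πh²/9 · 10
At h = 31: dV/dt = 9610π/9 cm³/s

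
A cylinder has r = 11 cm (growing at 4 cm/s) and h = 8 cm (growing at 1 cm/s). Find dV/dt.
825π cm³/s

V = πr²h
dV/dt = 2πrh·dr/dt + πr²·dh/dt
= 2π(11)(8)(4) + π(11)²(1)
= 825π cm³/s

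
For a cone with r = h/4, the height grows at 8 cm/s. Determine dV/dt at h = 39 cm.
1521π/2 cm³/s

V = (1/3)π(h/4)²h = πh³/48
dV/dt = πh²/16 · 8
At h = 39: dV/dt = 1521π/2 cm³/s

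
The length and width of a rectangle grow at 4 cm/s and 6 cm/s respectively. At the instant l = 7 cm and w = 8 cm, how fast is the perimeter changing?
20 cm/s

P = 2(l + w)
dP/dt = 2(dl/dt + dw/dt) = 2(4 + 6) = 20 cm/s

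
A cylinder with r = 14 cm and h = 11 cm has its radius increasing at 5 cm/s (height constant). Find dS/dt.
390π cm²/s

S = 2πrh + 2πr² (lateral + bases)
dS/dt = (2πh + 4πr)·dr/dt = (2π·11 + 4π·14)·5
= 390π cm²/s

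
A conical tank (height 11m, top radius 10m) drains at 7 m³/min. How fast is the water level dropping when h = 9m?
847/(8100π) ≈ 0.03328 m/min

r/h = 10/11, so r = (10/11)h
V = (1/3)πr²h = (1/3)π((10/11)h)²h = (100/363)πh³
dV/dh = (100/121)πh²
dh/dt = (dV/dt)/(dV/dh) = -7/((100/121)π·9²) = -847/(8100π) m/min
The level is dropping at 847/(8100π) ≈ 0.03328 m/min.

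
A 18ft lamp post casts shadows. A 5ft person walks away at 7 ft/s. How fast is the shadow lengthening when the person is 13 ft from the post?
35/13 ft/s

By similar triangles: 18/(x+s) = 5/s
Solving: s = 5x/13
ds/dt = 5/13 · dx/dt = 5/13 · 7 = 35/13 ft/s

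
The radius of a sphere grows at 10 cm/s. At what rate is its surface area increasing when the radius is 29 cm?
2320π cm²/s

S = 4πr²
dS/dt = dS/dr · dr/dt = 8πr · 10
At r = 29: dS/dt = 2320π cm²/s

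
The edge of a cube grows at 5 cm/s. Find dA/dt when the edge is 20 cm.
1200 cm²/s

A = 6s²
dA/dt = 12s · ds/dt = 12·20·5 = 1200 cm²/s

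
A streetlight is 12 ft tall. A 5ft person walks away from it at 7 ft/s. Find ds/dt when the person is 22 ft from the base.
5 ft/s

By similar triangles: 12/(x+s) = 5/s
Solving: s = 5x/7
ds/dt = 5/7 · dx/dt = 5/7 · 7 = 5 ft/s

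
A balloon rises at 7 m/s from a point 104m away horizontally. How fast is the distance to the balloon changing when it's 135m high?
945√29041/29041 ≈ 5.545 m/s

z² = 104² + y²
z = √(104² + 135²) = √29041
dz/dt = y/z · dy/dt = 135/√29041 · 7 = 945√29041/29041 ≈ 5.545 m/s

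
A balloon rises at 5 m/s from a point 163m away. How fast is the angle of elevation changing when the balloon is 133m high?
0.018415 rad/s

tan(θ) = y/163
sec²(θ) · dθ/dt = (1/163) · dy/dt
dθ/dt = cos²(θ)/163 · 5 = 163/(163² + 133²) · 5
dθ/dt = 0.018415 rad/s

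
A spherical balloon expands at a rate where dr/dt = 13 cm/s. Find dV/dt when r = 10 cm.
5200π cm³/s

V = (4/3)πr³
dV/dt = dV/dr · dr/dt = 4πr² · 13
At r = 10: dV/dt = 5200π cm³/s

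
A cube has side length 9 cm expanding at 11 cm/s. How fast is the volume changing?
2673 cm³/s

V = s³
dV/dt = 3s² · ds/dt = 3·9²·11 = 2673 cm³/s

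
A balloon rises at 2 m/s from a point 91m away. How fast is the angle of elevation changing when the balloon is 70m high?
0.013808 rad/s

tan(θ) = y/91
sec²(θ) · dθ/dt = (1/91) · dy/dt
dθ/dt = cos²(θ)/91 · 2 = 91/(91² + 70²) · 2
dθ/dt = 0.013808 rad/s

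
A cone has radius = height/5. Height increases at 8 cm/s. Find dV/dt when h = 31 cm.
7688π/25 cm³/s

V = (1/3)π(h/5)²h = πh³/75
dV/dt = πh²/25 · 8
At h = 31: dV/dt = 7688π/25 cm³/s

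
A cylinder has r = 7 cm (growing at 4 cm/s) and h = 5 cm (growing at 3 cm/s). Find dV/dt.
427π cm³/s

V = πr²h
dV/dt = 2πrh·dr/dt + πr²·dh/dt
= 2π(7)(5)(4) + π(7)²(3)
= 427π cm³/s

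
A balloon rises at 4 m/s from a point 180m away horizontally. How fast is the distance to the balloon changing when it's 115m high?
92√73/365 ≈ 2.154 m/s

z² = 180² + y²
z = √(180² + 115²) = 25√73
dz/dt = y/z · dy/dt = 115/(25√73) · 4 = 92√73/365 ≈ 2.154 m/s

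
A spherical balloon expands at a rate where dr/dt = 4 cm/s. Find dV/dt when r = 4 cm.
256π cm³/s

V = (4/3)πr³
dV/dt = dV/dr · dr/dt = 4πr² · 4
At r = 4: dV/dt = 256π cm³/s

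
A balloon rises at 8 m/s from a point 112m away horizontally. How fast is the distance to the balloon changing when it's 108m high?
216√1513/1513 ≈ 5.553 m/s

z² = 112² + y²
z = √(112² + 108²) = 4√1513
dz/dt = y/z · dy/dt = 108/(4√1513) · 8 = 216√1513/1513 ≈ 5.553 m/s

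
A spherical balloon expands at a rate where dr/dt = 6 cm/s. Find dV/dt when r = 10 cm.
2400π cm³/s

V = (4/3)πr³
dV/dt = dV/dr · dr/dt = 4πr² · 6
At r = 10: dV/dt = 2400π cm³/s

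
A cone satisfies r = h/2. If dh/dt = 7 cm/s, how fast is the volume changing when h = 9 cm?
567π/4 cm³/s

V = (1/3)π(h/2)²h = πh³/12
dV/dt = πh²/4 · 7
At h = 9: dV/dt = 567π/4 cm³/s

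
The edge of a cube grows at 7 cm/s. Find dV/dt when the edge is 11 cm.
2541 cm³/s

V = s³
dV/dt = 3s² · ds/dt = 3·11²·7 = 2541 cm³/s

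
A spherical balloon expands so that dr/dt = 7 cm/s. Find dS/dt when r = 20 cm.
1120π cm²/s

S = 4πr²
dS/dt = dS/dr · dr/dt = 8πr · 7
At r = 20: dS/dt = 1120π cm²/s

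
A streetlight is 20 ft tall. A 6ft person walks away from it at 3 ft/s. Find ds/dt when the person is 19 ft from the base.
9/7 ft/s

By similar triangles: 20/(x+s) = 6/s
Solving: s = 6x/14
ds/dt = 6/14 · dx/dt = 3/7 · 3 = 9/7 ft/s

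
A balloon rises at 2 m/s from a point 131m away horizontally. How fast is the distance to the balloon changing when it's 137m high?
137√35930/17965 ≈ 1.446 m/s

z² = 131² + y²
z = √(131² + 137²) = √35930
dz/dt = y/z · dy/dt = 137/√35930 · 2 = 137√35930/17965 ≈ 1.446 m/s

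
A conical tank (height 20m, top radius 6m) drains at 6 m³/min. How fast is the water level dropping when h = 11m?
200/(363π) ≈ 0.1754 m/min

r/h = 6/20, so r = (3/10)h
V = (1/3)πr²h = (1/3)π((3/10)h)²h = (3/100)πh³
dV/dh = (9/100)πh²
dh/dt = (dV/dt)/(dV/dh) = -6/((9/100)π·11²) = -200/(363π) m/min
The level is dropping at 200/(363π) ≈ 0.1754 m/min.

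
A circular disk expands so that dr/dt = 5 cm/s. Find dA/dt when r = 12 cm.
120π cm²/s

A = πr²
dA/dt = 2πr · dr/dt = 2π(12)(5) = 120π cm²/s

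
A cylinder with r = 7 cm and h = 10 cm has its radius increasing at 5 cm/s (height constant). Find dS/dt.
240π cm²/s

S = 2πrh + 2πr² (lateral + bases)
dS/dt = (2πh + 4πr)·dr/dt = (2π·10 + 4π·7)·5
= 240π cm²/s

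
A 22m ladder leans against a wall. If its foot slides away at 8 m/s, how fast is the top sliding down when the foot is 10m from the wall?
5√6/3 ≈ 4.082 m/s

x² + y² = 22²
2x·dx/dt + 2y·dy/dt = 0
dy/dt = -x/y · dx/dt = -10/(8√6) · 8 = -5√6/3 m/s
The top is descending at 5√6/3 ≈ 4.082 m/s.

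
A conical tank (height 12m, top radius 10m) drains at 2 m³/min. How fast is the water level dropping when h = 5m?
72/(625π) ≈ 0.03667 m/min

r/h = 10/12, so r = (5/6)h
V = (1/3)πr²h = (1/3)π((5/6)h)²h = (25/108)πh³
dV/dh = (25/36)πh²
dh/dt = (dV/dt)/(dV/dh) = -2/((25/36)π·5²) = -72/(625π) m/min
The level is dropping at 72/(625π) ≈ 0.03667 m/min.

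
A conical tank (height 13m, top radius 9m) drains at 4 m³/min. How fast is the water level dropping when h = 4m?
169/(324π) ≈ 0.166 m/min

r/h = 9/13, so r = (9/13)h
V = (1/3)πr²h = (1/3)π((9/13)h)²h = (27/169)πh³
dV/dh = (81/169)πh²
dh/dt = (dV/dt)/(dV/dh) = -4/((81/169)π·4²) = -169/(324π) m/min
The level is dropping at 169/(324π) ≈ 0.166 m/min.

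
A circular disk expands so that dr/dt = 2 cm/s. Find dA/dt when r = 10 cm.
40π cm²/s

A = πr²
dA/dt = 2πr · dr/dt = 2π(10)(2) = 40π cm²/s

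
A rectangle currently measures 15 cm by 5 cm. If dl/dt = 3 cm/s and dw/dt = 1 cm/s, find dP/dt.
8 cm/s

P = 2(l + w)
dP/dt = 2(dl/dt + dw/dt) = 2(3 + 1) = 8 cm/s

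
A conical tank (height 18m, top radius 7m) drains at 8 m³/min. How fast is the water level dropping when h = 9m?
32/(49π) ≈ 0.2079 m/min

r/h = 7/18, so r = (7/18)h
V = (1/3)πr²h = (1/3)π((7/18)h)²h = (49/972)πh³
dV/dh = (49/324)πh²
dh/dt = (dV/dt)/(dV/dh) = -8/((49/324)π·9²) = -32/(49π) m/min
The level is dropping at 32/(49π) ≈ 0.2079 m/min.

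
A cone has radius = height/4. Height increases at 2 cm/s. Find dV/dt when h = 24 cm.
72π cm³/s

V = (1/3)π(h/4)²h = πh³/48
dV/dt = πh²/16 · 2
At h = 24: dV/dt = 72π cm³/s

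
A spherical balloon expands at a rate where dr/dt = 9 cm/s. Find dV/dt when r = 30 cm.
32400π cm³/s

V = (4/3)πr³
dV/dt = dV/dr · dr/dt = 4πr² · 9
At r = 30: dV/dt = 32400π cm³/s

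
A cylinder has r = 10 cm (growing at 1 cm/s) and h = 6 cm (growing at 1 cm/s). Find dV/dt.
220π cm³/s

V = πr²h
dV/dt = 2πrh·dr/dt + πr²·dh/dt
= 2π(10)(6)(1) + π(10)²(1)
= 220π cm³/s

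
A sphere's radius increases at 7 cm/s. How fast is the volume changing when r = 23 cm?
14812π cm³/s

V = (4/3)πr³
dV/dt = dV/dr · dr/dt = 4πr² · 7
At r = 23: dV/dt = 14812π cm³/s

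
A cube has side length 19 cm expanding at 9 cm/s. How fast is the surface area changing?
2052 cm²/s

A = 6s²
dA/dt = 12s · ds/dt = 12·19·9 = 2052 cm²/s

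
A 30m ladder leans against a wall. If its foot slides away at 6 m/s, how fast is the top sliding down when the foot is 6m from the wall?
√6/2 ≈ 1.225 m/s

x² + y² = 30²
2x·dx/dt + 2y·dy/dt = 0
dy/dt = -x/y · dx/dt = -6/(12√6) · 6 = -√6/2 m/s
The top is descending at √6/2 ≈ 1.225 m/s.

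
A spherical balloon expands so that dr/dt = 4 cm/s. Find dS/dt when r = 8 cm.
256π cm²/s

S = 4πr²
dS/dt = dS/dr · dr/dt = 8πr · 4
At r = 8: dS/dt = 256π cm²/s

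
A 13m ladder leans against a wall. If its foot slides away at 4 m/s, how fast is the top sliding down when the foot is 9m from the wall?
9√22/11 ≈ 3.838 m/s

x² + y² = 13²
2x·dx/dt + 2y·dy/dt = 0
dy/dt = -x/y · dx/dt = -9/(2√22) · 4 = -9√22/11 m/s
The top is descending at 9√22/11 ≈ 3.838 m/s.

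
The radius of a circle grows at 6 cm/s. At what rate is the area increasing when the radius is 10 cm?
120π cm²/s

A = πr²
dA/dt = 2πr · dr/dt = 2π(10)(6) = 120π cm²/s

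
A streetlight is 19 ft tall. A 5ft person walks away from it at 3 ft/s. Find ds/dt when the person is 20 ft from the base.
15/14 ft/s

By similar triangles: 19/(x+s) = 5/s
Solving: s = 5x/14
ds/dt = 5/14 · dx/dt = 5/14 · 3 = 15/14 ft/s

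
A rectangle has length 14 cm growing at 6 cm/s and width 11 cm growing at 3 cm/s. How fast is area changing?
108 cm²/s

A = lw
dA/dt = w·dl/dt + l·dw/dt = 11·6 + 14·3 = 108 cm²/s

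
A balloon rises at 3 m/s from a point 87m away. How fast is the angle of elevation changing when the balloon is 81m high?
0.018471 rad/s

tan(θ) = y/87
sec²(θ) · dθ/dt = (1/87) · dy/dt
dθ/dt = cos²(θ)/87 · 3 = 87/(87² + 81²) · 3
dθ/dt = 0.018471 rad/s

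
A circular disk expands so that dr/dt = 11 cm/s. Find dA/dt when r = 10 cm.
220π cm²/s

A = πr²
dA/dt = 2πr · dr/dt = 2π(10)(11) = 220π cm²/s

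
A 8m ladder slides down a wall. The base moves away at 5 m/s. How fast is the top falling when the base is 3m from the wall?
3√55/11 ≈ 2.023 m/s

x² + y² = 8²
2x·dx/dt + 2y·dy/dt = 0
dy/dt = -x/y · dx/dt = -3/√55 · 5 = -3√55/11 m/s
The top is descending at 3√55/11 ≈ 2.023 m/s.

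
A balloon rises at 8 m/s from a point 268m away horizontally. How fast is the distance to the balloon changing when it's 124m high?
124√218/545 ≈ 3.359 m/s

z² = 268² + y²
z = √(268² + 124²) = 20√218
dz/dt = y/z · dy/dt = 124/(20√218) · 8 = 124√218/545 ≈ 3.359 m/s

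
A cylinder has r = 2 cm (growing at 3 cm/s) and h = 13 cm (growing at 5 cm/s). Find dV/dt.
176π cm³/s

V = πr²h
dV/dt = 2πrh·dr/dt + πr²·dh/dt
= 2π(2)(13)(3) + π(2)²(5)
= 176π cm³/s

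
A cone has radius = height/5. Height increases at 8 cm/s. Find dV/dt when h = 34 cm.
9248π/25 cm³/s

V = (1/3)π(h/5)²h = πh³/75
dV/dt = πh²/25 · 8
At h = 34: dV/dt = 9248π/25 cm³/s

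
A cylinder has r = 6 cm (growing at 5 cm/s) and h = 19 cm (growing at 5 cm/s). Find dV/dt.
1320π cm³/s

V = πr²h
dV/dt = 2πrh·dr/dt + πr²·dh/dt
= 2π(6)(19)(5) + π(6)²(5)
= 1320π cm³/s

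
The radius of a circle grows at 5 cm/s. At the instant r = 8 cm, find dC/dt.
10π cm/s

C = 2πr
dC/dt = 2π · dr/dt = 2π · 5 = 10π cm/s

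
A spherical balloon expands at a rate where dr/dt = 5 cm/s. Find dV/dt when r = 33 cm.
21780π cm³/s

V = (4/3)πr³
dV/dt = dV/dr · dr/dt = 4πr² · 5
At r = 33: dV/dt = 21780π cm³/s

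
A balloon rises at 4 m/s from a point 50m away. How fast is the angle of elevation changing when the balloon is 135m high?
0.00965 rad/s

tan(θ) = y/50
sec²(θ) · dθ/dt = (1/50) · dy/dt
dθ/dt = cos²(θ)/50 · 4 = 50/(50² + 135²) · 4
dθ/dt = 0.00965 rad/s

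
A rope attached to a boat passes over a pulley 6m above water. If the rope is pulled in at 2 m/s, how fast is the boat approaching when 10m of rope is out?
5/2 = 2.5 m/s

rope² = x² + 6²
x = √(10² - 6²) = 8
dx/dt = (rope/x) · d(rope)/dt = (10/8) · (-2) = -5/2 m/s
The boat approaches at 5/2 = 2.5 m/s.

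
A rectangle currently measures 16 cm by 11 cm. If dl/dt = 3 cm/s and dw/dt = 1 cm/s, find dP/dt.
8 cm/s

P = 2(l + w)
dP/dt = 2(dl/dt + dw/dt) = 2(3 + 1) = 8 cm/s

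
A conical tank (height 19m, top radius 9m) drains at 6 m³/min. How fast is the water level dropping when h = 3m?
722/(243π) ≈ 0.9458 m/min

r/h = 9/19, so r = (9/19)h
V = (1/3)πr²h = (1/3)π((9/19)h)²h = (27/361)πh³
dV/dh = (81/361)πh²
dh/dt = (dV/dt)/(dV/dh) = -6/((81/361)π·3²) = -722/(243π) m/min
The level is dropping at 722/(243π) ≈ 0.9458 m/min.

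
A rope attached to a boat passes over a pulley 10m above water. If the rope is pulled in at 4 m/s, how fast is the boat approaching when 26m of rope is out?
13/3 ≈ 4.333 m/s

rope² = x² + 10²
x = √(26² - 10²) = 24
dx/dt = (rope/x) · d(rope)/dt = (26/24) · (-4) = -13/3 m/s
The boat approaches at 13/3 ≈ 4.333 m/s.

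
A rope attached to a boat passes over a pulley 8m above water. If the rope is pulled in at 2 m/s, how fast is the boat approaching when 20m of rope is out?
10√21/21 ≈ 2.182 m/s

rope² = x² + 8²
x = √(20² - 8²) = 4√21
dx/dt = (rope/x) · d(rope)/dt = (20/(4√21)) · (-2) = -10√21/21 m/s
The boat approaches at 10√21/21 ≈ 2.182 m/s.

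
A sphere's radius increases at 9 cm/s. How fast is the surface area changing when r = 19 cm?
1368π cm²/s

S = 4πr²
dS/dt = dS/dr · dr/dt = 8πr · 9
At r = 19: dS/dt = 1368π cm²/s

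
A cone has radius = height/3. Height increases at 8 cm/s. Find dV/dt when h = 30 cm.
800π cm³/s

V = (1/3)π(h/3)²h = πh³/27
dV/dt = πh²/9 · 8
At h = 30: dV/dt = 800π cm³/s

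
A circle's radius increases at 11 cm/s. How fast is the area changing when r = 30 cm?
660π cm²/s

A = πr²
dA/dt = 2πr · dr/dt = 2π(30)(11) = 660π cm²/s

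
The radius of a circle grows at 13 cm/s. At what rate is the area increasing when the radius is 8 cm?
208π cm²/s

A = πr²
dA/dt = 2πr · dr/dt = 2π(8)(13) = 208π cm²/s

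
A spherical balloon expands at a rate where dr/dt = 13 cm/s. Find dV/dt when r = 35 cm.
63700π cm³/s

V = (4/3)πr³
dV/dt = dV/dr · dr/dt = 4πr² · 13
At r = 35: dV/dt = 63700π cm³/s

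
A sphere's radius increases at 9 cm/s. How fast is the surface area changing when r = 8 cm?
576π cm²/s

S = 4πr²
dS/dt = dS/dr · dr/dt = 8πr · 9
At r = 8: dS/dt = 576π cm²/s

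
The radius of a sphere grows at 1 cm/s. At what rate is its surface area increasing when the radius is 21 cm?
168π cm²/s

S = 4πr²
dS/dt = dS/dr · dr/dt = 8πr · 1
At r = 21: dS/dt = 168π cm²/s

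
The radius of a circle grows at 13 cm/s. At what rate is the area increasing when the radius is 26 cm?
676π cm²/s

A = πr²
dA/dt = 2πr · dr/dt = 2π(26)(13) = 676π cm²/s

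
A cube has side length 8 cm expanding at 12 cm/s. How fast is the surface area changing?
1152 cm²/s

A = 6s²
dA/dt = 12s · ds/dt = 12·8·12 = 1152 cm²/s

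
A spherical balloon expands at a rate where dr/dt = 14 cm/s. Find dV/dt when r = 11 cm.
6776π cm³/s

V = (4/3)πr³
dV/dt = dV/dr · dr/dt = 4πr² · 14
At r = 11: dV/dt = 6776π cm³/s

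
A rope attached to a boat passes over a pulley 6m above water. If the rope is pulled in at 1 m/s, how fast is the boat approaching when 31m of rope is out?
31√37/185 ≈ 1.019 m/s

rope² = x² + 6²
x = √(31² - 6²) = 5√37
dx/dt = (rope/x) · d(rope)/dt = (31/(5√37)) · (-1) = -31√37/185 m/s
The boat approaches at 31√37/185 ≈ 1.019 m/s.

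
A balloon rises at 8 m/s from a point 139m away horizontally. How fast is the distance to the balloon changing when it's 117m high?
468√33010/16505 ≈ 5.152 m/s

z² = 139² + y²
z = √(139² + 117²) = √33010
dz/dt = y/z · dy/dt = 117/√33010 · 8 = 468√33010/16505 ≈ 5.152 m/s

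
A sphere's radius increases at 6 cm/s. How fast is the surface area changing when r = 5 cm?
240π cm²/s

S = 4πr²
dS/dt = dS/dr · dr/dt = 8πr · 6
At r = 5: dS/dt = 240π cm²/s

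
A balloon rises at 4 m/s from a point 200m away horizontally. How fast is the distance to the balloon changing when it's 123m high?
492√55129/55129 ≈ 2.095 m/s

z² = 200² + y²
z = √(200² + 123²) = √55129
dz/dt = y/z · dy/dt = 123/√55129 · 4 = 492√55129/55129 ≈ 2.095 m/s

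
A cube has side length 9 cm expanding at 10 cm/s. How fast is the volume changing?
2430 cm³/s

V = s³
dV/dt = 3s² · ds/dt = 3·9²·10 = 2430 cm³/s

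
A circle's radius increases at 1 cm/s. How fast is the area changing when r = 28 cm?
56π cm²/s

A = πr²
dA/dt = 2πr · dr/dt = 2π(28)(1) = 56π cm²/s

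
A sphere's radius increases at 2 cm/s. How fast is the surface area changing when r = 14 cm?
224π cm²/s

S = 4πr²
dS/dt = dS/dr · dr/dt = 8πr · 2
At r = 14: dS/dt = 224π cm²/s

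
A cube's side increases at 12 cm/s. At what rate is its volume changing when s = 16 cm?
9216 cm³/s

V = s³
dV/dt = 3s² · ds/dt = 3·16²·12 = 9216 cm³/s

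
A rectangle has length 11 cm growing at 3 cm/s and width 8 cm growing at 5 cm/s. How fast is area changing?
79 cm²/s

A = lw
dA/dt = w·dl/dt + l·dw/dt = 8·3 + 11·5 = 79 cm²/s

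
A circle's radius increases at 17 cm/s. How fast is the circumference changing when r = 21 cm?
34π cm/s

C = 2πr
dC/dt = 2π · dr/dt = 2π · 17 = 34π cm/s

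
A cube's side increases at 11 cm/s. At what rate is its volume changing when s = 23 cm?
17457 cm³/s

V = s³
dV/dt = 3s² · ds/dt = 3·23²·11 = 17457 cm³/s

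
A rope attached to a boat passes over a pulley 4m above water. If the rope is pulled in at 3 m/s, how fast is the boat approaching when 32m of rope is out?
8√7/7 ≈ 3.024 m/s

rope² = x² + 4²
x = √(32² - 4²) = 12√7
dx/dt = (rope/x) · d(rope)/dt = (32/(12√7)) · (-3) = -8√7/7 m/s
The boat approaches at 8√7/7 ≈ 3.024 m/s.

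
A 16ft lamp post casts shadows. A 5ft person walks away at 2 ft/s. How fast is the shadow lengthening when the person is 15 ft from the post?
10/11 ft/s

By similar triangles: 16/(x+s) = 5/s
Solving: s = 5x/11
ds/dt = 5/11 · dx/dt = 5/11 · 2 = 10/11 ft/s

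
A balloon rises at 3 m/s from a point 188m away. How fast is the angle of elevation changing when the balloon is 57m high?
0.014614 rad/s

tan(θ) = y/188
sec²(θ) · dθ/dt = (1/188) · dy/dt
dθ/dt = cos²(θ)/188 · 3 = 188/(188² + 57²) · 3
dθ/dt = 0.014614 rad/s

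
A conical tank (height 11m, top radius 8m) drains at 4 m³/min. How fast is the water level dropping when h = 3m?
121/(144π) ≈ 0.2675 m/min

r/h = 8/11, so r = (8/11)h
V = (1/3)πr²h = (1/3)π((8/11)h)²h = (64/363)πh³
dV/dh = (64/121)πh²
dh/dt = (dV/dt)/(dV/dh) = -4/((64/121)π·3²) = -121/(144π) m/min
The level is dropping at 121/(144π) ≈ 0.2675 m/min.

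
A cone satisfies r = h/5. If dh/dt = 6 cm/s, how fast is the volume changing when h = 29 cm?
5046π/25 cm³/s

V = (1/3)π(h/5)²h = πh³/75
dV/dt = πh²/25 · 6
At h = 29: dV/dt = 5046π/25 cm³/s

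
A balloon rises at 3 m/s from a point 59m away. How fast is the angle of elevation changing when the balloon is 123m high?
0.009511 rad/s

tan(θ) = y/59
sec²(θ) · dθ/dt = (1/59) · dy/dt
dθ/dt = cos²(θ)/59 · 3 = 59/(59² + 123²) · 3
dθ/dt = 0.009511 rad/s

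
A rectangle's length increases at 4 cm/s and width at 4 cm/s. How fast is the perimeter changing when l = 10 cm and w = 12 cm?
16 cm/s

P = 2(l + w)
dP/dt = 2(dl/dt + dw/dt) = 2(4 + 4) = 16 cm/s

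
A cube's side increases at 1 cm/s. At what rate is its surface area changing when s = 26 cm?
312 cm²/s

A = 6s²
dA/dt = 12s · ds/dt = 12·26·1 = 312 cm²/s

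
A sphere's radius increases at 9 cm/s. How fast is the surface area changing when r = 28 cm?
2016π cm²/s

S = 4πr²
dS/dt = dS/dr · dr/dt = 8πr · 9
At r = 28: dS/dt = 2016π cm²/s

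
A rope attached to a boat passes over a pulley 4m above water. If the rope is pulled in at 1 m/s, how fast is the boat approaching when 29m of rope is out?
29√33/165 ≈ 1.01 m/s

rope² = x² + 4²
x = √(29² - 4²) = 5√33
dx/dt = (rope/x) · d(rope)/dt = (29/(5√33)) · (-1) = -29√33/165 m/s
The boat approaches at 29√33/165 ≈ 1.01 m/s.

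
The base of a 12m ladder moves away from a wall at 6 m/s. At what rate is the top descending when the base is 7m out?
42√95/95 ≈ 4.309 m/s

x² + y² = 12²
2x·dx/dt + 2y·dy/dt = 0
dy/dt = -x/y · dx/dt = -7/√95 · 6 = -42√95/95 m/s
The top is descending at 42√95/95 ≈ 4.309 m/s.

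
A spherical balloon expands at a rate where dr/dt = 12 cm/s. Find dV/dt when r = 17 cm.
13872π cm³/s

V = (4/3)πr³
dV/dt = dV/dr · dr/dt = 4πr² · 12
At r = 17: dV/dt = 13872π cm³/s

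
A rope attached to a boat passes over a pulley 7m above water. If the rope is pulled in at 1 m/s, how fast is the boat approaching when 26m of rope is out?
26√627/627 ≈ 1.038 m/s

rope² = x² + 7²
x = √(26² - 7²) = √627
dx/dt = (rope/x) · d(rope)/dt = (26/√627) · (-1) = -26√627/627 m/s
The boat approaches at 26√627/627 ≈ 1.038 m/s.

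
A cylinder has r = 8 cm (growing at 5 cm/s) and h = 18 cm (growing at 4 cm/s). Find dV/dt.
1696π cm³/s

V = πr²h
dV/dt = 2πrh·dr/dt + πr²·dh/dt
= 2π(8)(18)(5) + π(8)²(4)
= 1696π cm³/s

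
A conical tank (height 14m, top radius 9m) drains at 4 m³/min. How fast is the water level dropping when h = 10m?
196/(2025π) ≈ 0.03081 m/min

r/h = 9/14, so r = (9/14)h
V = (1/3)πr²h = (1/3)π((9/14)h)²h = (27/196)πh³
dV/dh = (81/196)πh²
dh/dt = (dV/dt)/(dV/dh) = -4/((81/196)π·10²) = -196/(2025π) m/min
The level is dropping at 196/(2025π) ≈ 0.03081 m/min.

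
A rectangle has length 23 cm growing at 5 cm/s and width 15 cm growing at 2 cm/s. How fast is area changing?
121 cm²/s

A = lw
dA/dt = w·dl/dt + l·dw/dt = 15·5 + 23·2 = 121 cm²/s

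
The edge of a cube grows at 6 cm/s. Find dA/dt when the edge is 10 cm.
720 cm²/s

A = 6s²
dA/dt = 12s · ds/dt = 12·10·6 = 720 cm²/s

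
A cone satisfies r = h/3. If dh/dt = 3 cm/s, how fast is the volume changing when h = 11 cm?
121π/3 cm³/s

V = (1/3)π(h/3)²h = πh³/27
dV/dt = πh²/9 · 3
At h = 11: dV/dt = 121π/3 cm³/s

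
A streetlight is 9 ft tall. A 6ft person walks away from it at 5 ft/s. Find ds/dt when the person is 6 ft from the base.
10 ft/s

By similar triangles: 9/(x+s) = 6/s
Solving: s = 6x/3
ds/dt = 6/3 · dx/dt = 2 · 5 = 10 ft/s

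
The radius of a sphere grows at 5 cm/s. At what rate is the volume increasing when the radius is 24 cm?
11520π cm³/s

V = (4/3)πr³
dV/dt = dV/dr · dr/dt = 4πr² · 5
At r = 24: dV/dt = 11520π cm³/s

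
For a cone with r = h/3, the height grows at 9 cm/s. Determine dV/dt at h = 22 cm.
484π cm³/s

V = (1/3)π(h/3)²h = πh³/27
dV/dt = πh²/9 · 9
At h = 22: dV/dt = 484π cm³/s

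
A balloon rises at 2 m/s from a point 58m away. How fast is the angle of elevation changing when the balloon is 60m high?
0.016657 rad/s

tan(θ) = y/58
sec²(θ) · dθ/dt = (1/58) · dy/dt
dθ/dt = cos²(θ)/58 · 2 = 58/(58² + 60²) · 2
dθ/dt = 0.016657 rad/s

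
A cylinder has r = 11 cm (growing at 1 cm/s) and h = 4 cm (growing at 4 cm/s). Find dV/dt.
572π cm³/s

V = πr²h
dV/dt = 2πrh·dr/dt + πr²·dh/dt
= 2π(11)(4)(1) + π(11)²(4)
= 572π cm³/s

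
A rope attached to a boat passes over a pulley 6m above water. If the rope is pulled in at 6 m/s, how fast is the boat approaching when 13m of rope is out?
78√133/133 ≈ 6.763 m/s

rope² = x² + 6²
x = √(13² - 6²) = √133
dx/dt = (rope/x) · d(rope)/dt = (13/√133) · (-6) = -78√133/133 m/s
The boat approaches at 78√133/133 ≈ 6.763 m/s.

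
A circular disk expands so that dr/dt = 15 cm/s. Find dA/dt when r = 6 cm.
180π cm²/s

A = πr²
dA/dt = 2πr · dr/dt = 2π(6)(15) = 180π cm²/s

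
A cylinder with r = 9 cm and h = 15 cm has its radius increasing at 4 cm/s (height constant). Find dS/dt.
264π cm²/s

S = 2πrh + 2πr² (lateral + bases)
dS/dt = (2πh + 4πr)·dr/dt = (2π·15 + 4π·9)·4
= 264π cm²/s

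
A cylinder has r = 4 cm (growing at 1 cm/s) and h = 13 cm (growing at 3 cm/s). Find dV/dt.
152π cm³/s

V = πr²h
dV/dt = 2πrh·dr/dt + πr²·dh/dt
= 2π(4)(13)(1) + π(4)²(3)
= 152π cm³/s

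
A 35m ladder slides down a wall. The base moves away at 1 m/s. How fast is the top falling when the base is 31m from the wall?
31√66/132 ≈ 1.908 m/s

x² + y² = 35²
2x·dx/dt + 2y·dy/dt = 0
dy/dt = -x/y · dx/dt = -31/(2√66) · 1 = -31√66/132 m/s
The top is descending at 31√66/132 ≈ 1.908 m/s.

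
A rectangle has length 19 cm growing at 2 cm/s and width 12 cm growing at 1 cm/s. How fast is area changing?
43 cm²/s

A = lw
dA/dt = w·dl/dt + l·dw/dt = 12·2 + 19·1 = 43 cm²/s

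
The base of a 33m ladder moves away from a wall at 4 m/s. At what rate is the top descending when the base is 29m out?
29√62/31 ≈ 7.366 m/s

x² + y² = 33²
2x·dx/dt + 2y·dy/dt = 0
dy/dt = -x/y · dx/dt = -29/(2√62) · 4 = -29√62/31 m/s
The top is descending at 29√62/31 ≈ 7.366 m/s.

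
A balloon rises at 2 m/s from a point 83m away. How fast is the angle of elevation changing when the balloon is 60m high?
0.015826 rad/s

tan(θ) = y/83
sec²(θ) · dθ/dt = (1/83) · dy/dt
dθ/dt = cos²(θ)/83 · 2 = 83/(83² + 60²) · 2
dθ/dt = 0.015826 rad/s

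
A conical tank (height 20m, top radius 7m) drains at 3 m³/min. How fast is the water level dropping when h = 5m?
48/(49π) ≈ 0.3118 m/min

r/h = 7/20, so r = (7/20)h
V = (1/3)πr²h = (1/3)π((7/20)h)²h = (49/1200)πh³
dV/dh = (49/400)πh²
dh/dt = (dV/dt)/(dV/dh) = -3/((49/400)π·5²) = -48/(49π) m/min
The level is dropping at 48/(49π) ≈ 0.3118 m/min.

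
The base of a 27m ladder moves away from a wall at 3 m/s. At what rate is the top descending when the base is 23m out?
69√2/20 ≈ 4.879 m/s

x² + y² = 27²
2x·dx/dt + 2y·dy/dt = 0
dy/dt = -x/y · dx/dt = -23/(10√2) · 3 = -69√2/20 m/s
The top is descending at 69√2/20 ≈ 4.879 m/s.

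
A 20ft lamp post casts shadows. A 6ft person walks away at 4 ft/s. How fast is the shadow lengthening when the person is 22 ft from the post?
12/7 ft/s

By similar triangles: 20/(x+s) = 6/s
Solving: s = 6x/14
ds/dt = 6/14 · dx/dt = 3/7 · 4 = 12/7 ft/s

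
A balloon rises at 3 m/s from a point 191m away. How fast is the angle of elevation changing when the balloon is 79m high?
0.013412 rad/s

tan(θ) = y/191
sec²(θ) · dθ/dt = (1/191) · dy/dt
dθ/dt = cos²(θ)/191 · 3 = 191/(191² + 79²) · 3
dθ/dt = 0.013412 rad/s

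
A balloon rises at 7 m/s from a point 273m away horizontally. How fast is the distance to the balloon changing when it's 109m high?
763√86410/86410 ≈ 2.596 m/s

z² = 273² + y²
z = √(273² + 109²) = √86410
dz/dt = y/z · dy/dt = 109/√86410 · 7 = 763√86410/86410 ≈ 2.596 m/s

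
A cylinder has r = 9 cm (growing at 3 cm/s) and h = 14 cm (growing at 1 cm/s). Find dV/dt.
837π cm³/s

V = πr²h
dV/dt = 2πrh·dr/dt + πr²·dh/dt
= 2π(9)(14)(3) + π(9)²(1)
= 837π cm³/s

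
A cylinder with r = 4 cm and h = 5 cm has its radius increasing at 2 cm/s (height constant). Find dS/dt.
52π cm²/s

S = 2πrh + 2πr² (lateral + bases)
dS/dt = (2πh + 4πr)·dr/dt = (2π·5 + 4π·4)·2
= 52π cm²/s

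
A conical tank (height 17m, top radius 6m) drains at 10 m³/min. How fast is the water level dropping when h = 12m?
1445/(2592π) ≈ 0.1775 m/min

r/h = 6/17, so r = (6/17)h
V = (1/3)πr²h = (1/3)π((6/17)h)²h = (12/289)πh³
dV/dh = (36/289)πh²
dh/dt = (dV/dt)/(dV/dh) = -10/((36/289)π·12²) = -1445/(2592π) m/min
The level is dropping at 1445/(2592π) ≈ 0.1775 m/min.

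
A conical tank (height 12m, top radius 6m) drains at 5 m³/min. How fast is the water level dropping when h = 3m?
20/(9π) ≈ 0.7074 m/min

r/h = 6/12, so r = (1/2)h
V = (1/3)πr²h = (1/3)π((1/2)h)²h = (1/12)πh³
dV/dh = (1/4)πh²
dh/dt = (dV/dt)/(dV/dh) = -5/((1/4)π·3²) = -20/(9π) m/min
The level is dropping at 20/(9π) ≈ 0.7074 m/min.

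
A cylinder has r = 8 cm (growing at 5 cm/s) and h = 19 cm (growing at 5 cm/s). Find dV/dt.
1840π cm³/s

V = πr²h
dV/dt = 2πrh·dr/dt + πr²·dh/dt
= 2π(8)(19)(5) + π(8)²(5)
= 1840π cm³/s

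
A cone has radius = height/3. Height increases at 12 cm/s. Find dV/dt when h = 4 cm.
64π/3 cm³/s

V = (1/3)π(h/3)²h = πh³/27
dV/dt = πh²/9 · 12
At h = 4: dV/dt = 64π/3 cm³/s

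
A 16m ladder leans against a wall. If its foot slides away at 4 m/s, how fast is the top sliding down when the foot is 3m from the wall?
12√247/247 ≈ 0.7635 m/s

x² + y² = 16²
2x·dx/dt + 2y·dy/dt = 0
dy/dt = -x/y · dx/dt = -3/√247 · 4 = -12√247/247 m/s
The top is descending at 12√247/247 ≈ 0.7635 m/s.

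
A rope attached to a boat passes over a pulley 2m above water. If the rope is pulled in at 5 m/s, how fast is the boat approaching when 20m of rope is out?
50√11/33 ≈ 5.025 m/s

rope² = x² + 2²
x = √(20² - 2²) = 6√11
dx/dt = (rope/x) · d(rope)/dt = (20/(6√11)) · (-5) = -50√11/33 m/s
The boat approaches at 50√11/33 ≈ 5.025 m/s.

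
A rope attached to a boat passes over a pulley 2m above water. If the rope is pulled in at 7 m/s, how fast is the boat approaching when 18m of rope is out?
63√5/20 ≈ 7.044 m/s

rope² = x² + 2²
x = √(18² - 2²) = 8√5
dx/dt = (rope/x) · d(rope)/dt = (18/(8√5)) · (-7) = -63√5/20 m/s
The boat approaches at 63√5/20 ≈ 7.044 m/s.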